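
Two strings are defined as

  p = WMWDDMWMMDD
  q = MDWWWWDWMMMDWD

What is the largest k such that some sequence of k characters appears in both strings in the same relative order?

8

Pick W at p[1]=q[5]; then W at p[3]=q[6]; then D at p[4]=q[7]; then M at p[6]=q[9]; then M at p[8]=q[10]; then M at p[9]=q[11]; then D at p[10]=q[12]; then D at p[11]=q[14]; all 8 characters appear in both, in order, and the DP table's final entry dp[11][14] is also 8, so no common subsequence is longer.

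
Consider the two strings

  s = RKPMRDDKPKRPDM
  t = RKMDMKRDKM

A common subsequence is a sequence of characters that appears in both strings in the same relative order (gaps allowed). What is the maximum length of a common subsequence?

Match R (s #1, t #1) → K (s #2, t #2) → M (s #4, t #3) → D (s #6, t #4) → K (s #10, t #6) → R (s #11, t #7) → D (s #13, t #8) → M (s #14, t #10) — 8 characters in the same relative order in both. dp[14][10] = 8 confirms this is the maximum.

8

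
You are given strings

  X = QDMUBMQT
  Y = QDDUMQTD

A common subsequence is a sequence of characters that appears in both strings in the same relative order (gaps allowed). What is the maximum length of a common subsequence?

6

One common subsequence of length 6: Q (X #1, Y #1) → D (X #2, Y #3) → U (X #4, Y #4) → M (X #6, Y #5) → Q (X #7, Y #6) → T (X #8, Y #7). The LCS DP gives dp[8][8] = 6, so this is optimal.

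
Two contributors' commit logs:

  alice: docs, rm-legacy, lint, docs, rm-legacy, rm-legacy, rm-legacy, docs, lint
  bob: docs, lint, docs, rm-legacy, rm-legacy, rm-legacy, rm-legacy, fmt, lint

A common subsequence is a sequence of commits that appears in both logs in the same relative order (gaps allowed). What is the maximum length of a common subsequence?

7

Pick docs (alice #1, bob #1), then lint (alice #3, bob #2), then docs (alice #4, bob #3), then rm-legacy (alice #5, bob #5), then rm-legacy (alice #6, bob #6), then rm-legacy (alice #7, bob #7), then lint (alice #9, bob #9); all 7 commits appear in both, in order. Since dp[9][9] = 7, nothing longer is possible.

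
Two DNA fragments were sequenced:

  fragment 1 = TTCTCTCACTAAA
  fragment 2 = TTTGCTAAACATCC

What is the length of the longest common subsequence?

Match T [1,1]; then T [2,2]; then T [4,3]; then C [5,5]; then T [6,6]; then A [8,7]; then A [11,8]; then A [12,9]; then A [13,11] — 9 bases in the same relative order in both. Since dp[13][14] = 9, nothing longer is possible.

9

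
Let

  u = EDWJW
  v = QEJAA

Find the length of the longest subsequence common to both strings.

Let dp[i][j] be the LCS length of the first i characters of u and the first j characters of v. dp[i][j] = dp[i-1][j-1]+1 when the i-th and j-th characters match, else max(dp[i-1][j], dp[i][j-1]).
    ·  Q  E  J  A  A
 ·  0  0  0  0  0  0
 E  0  0  1  1  1  1
 D  0  0  1  1  1  1
 W  0  0  1  1  1  1
 J  0  0  1  2  2  2
 W  0  0  1  2  2  2
dp[5][5] = 2. One LCS (by backtracking along matches): EJ.

2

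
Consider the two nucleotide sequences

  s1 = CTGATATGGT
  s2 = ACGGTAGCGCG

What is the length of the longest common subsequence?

Match C at s1[1]=s2[2], G at s1[3]=s2[4], T at s1[5]=s2[5], A at s1[6]=s2[6], G at s1[8]=s2[9], G at s1[9]=s2[11] — 6 bases in the same relative order in both. The LCS DP gives dp[10][11] = 6, so this is optimal.

6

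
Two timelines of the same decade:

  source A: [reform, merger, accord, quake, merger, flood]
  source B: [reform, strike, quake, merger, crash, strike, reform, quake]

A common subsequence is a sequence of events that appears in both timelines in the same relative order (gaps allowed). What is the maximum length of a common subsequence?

One common subsequence of length 3: reform (source A #1, source B #1), merger (source A #2, source B #4), quake (source A #4, source B #8). The LCS DP gives dp[6][8] = 3, so this is optimal.

3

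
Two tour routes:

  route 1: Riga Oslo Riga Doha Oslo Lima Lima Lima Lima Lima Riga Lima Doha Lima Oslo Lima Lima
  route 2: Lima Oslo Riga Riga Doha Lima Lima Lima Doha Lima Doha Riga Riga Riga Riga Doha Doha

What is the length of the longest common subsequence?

Match Riga [1,3], Riga [3,4], Doha [4,5], Lima [6,6], Lima [7,7], Lima [8,8], Lima [9,10], Riga [11,15], Doha [13,17] — 9 stops in the same relative order in both. The LCS DP gives dp[17][17] = 9, so this is optimal.

9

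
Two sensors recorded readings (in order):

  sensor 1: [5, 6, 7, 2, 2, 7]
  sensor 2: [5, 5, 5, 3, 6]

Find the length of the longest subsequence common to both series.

Let dp[i][j] be the LCS length of the first i values of sensor 1 and the first j values of sensor 2. dp[i][j] = dp[i-1][j-1]+1 when the i-th and j-th values match, else max(dp[i-1][j], dp[i][j-1]).
    ·  5  5  5  3  6
 ·  0  0  0  0  0  0
 5  0  1  1  1  1  1
 6  0  1  1  1  1  2
 7  0  1  1  1  1  2
 2  0  1  1  1  1  2
 2  0  1  1  1  1  2
 7  0  1  1  1  1  2
dp[6][5] = 2. One LCS (by backtracking along matches): 5, 6.

2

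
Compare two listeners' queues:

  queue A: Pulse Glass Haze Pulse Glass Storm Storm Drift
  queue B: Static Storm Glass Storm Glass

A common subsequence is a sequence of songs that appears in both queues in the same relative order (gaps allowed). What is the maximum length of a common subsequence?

2

Taking Glass (queue A #2, queue B #3) → Glass (queue A #5, queue B #5) gives a common subsequence of length 2. dp[8][5] = 2 confirms this is the maximum.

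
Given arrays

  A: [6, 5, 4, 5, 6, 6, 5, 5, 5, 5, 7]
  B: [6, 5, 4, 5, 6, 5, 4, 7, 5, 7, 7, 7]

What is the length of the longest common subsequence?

8

Taking 6 [1,1] → 5 [2,2] → 4 [3,3] → 5 [4,4] → 6 [6,5] → 5 [7,6] → 5 [8,9] → 7 [11,12] gives a common subsequence of length 8. The LCS DP gives dp[11][12] = 8, so this is optimal.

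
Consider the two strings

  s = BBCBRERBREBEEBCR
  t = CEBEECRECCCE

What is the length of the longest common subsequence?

One common subsequence of length 7: C [3,1], then E [6,2], then B [8,3], then E [10,4], then E [12,5], then E [13,8], then C [15,11]. The LCS DP gives dp[16][12] = 7, so this is optimal.

7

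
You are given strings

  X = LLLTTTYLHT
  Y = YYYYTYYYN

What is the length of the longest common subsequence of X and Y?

2

Let dp[i][j] be the LCS length of the first i characters of X and the first j characters of Y. dp[i][j] = dp[i-1][j-1]+1 when the i-th and j-th characters match, else max(dp[i-1][j], dp[i][j-1]).
    ·  Y  Y  Y  Y  T  Y  Y  Y  N
 ·  0  0  0  0  0  0  0  0  0  0
 L  0  0  0  0  0  0  0  0  0  0
 L  0  0  0  0  0  0  0  0  0  0
 L  0  0  0  0  0  0  0  0  0  0
 T  0  0  0  0  0  1  1  1  1  1
 T  0  0  0  0  0  1  1  1  1  1
 T  0  0  0  0  0  1  1  1  1  1
 Y  0  1  1  1  1  1  2  2  2  2
 L  0  1  1  1  1  1  2  2  2  2
 H  0  1  1  1  1  1  2  2  2  2
 T  0  1  1  1  1  2  2  2  2  2
dp[10][9] = 2. One LCS (by backtracking along matches): TY.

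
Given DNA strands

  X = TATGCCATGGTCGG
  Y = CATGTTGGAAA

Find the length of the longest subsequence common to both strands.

Taking A (X #2, Y #2), then T (X #3, Y #3), then G (X #4, Y #4), then T (X #8, Y #5), then T (X #11, Y #6), then G (X #13, Y #7), then G (X #14, Y #8) gives a common subsequence of length 7. The LCS DP gives dp[14][11] = 7, so this is optimal.

7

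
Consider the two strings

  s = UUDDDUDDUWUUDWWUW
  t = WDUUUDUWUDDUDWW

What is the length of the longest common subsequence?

One common subsequence of length 11: U (s #1, t #3); then U (s #2, t #4); then U (s #6, t #5); then D (s #8, t #6); then U (s #9, t #7); then W (s #10, t #8); then U (s #11, t #9); then U (s #12, t #12); then D (s #13, t #13); then W (s #15, t #14); then W (s #17, t #15). dp[17][15] = 11 confirms this is the maximum.

11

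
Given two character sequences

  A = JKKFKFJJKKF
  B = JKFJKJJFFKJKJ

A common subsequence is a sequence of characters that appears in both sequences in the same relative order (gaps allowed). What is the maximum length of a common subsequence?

Taking J (A #1, B #1), K (A #3, B #2), F (A #4, B #3), K (A #5, B #5), J (A #7, B #6), J (A #8, B #7), K (A #9, B #10), K (A #10, B #12) gives a common subsequence of length 8. Since dp[11][13] = 8, nothing longer is possible.

8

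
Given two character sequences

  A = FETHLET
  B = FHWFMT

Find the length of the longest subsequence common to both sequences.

One common subsequence of length 3: F [1,1], H [4,2], T [7,6]. dp[7][6] = 3 confirms this is the maximum.

3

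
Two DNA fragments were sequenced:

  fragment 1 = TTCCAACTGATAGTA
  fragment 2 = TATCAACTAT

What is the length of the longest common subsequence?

9

Taking T at fragment 1[1]=fragment 2[1]; then T at fragment 1[2]=fragment 2[3]; then C at fragment 1[4]=fragment 2[4]; then A at fragment 1[5]=fragment 2[5]; then A at fragment 1[6]=fragment 2[6]; then C at fragment 1[7]=fragment 2[7]; then T at fragment 1[11]=fragment 2[8]; then A at fragment 1[12]=fragment 2[9]; then T at fragment 1[14]=fragment 2[10] gives a common subsequence of length 9. The LCS DP gives dp[15][10] = 9, so this is optimal.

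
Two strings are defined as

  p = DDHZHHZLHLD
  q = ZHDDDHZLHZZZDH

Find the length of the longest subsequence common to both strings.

7

Pick D (p #1, q #4); then D (p #2, q #5); then H (p #3, q #6); then Z (p #4, q #7); then H (p #5, q #9); then Z (p #7, q #12); then H (p #9, q #14); all 7 characters appear in both, in order. dp[11][14] = 7 confirms this is the maximum.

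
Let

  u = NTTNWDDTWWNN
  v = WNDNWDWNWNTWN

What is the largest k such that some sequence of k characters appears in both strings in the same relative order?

8

Taking N (u #1, v #2), N (u #4, v #4), W (u #5, v #5), D (u #7, v #6), W (u #9, v #7), W (u #10, v #9), N (u #11, v #10), N (u #12, v #13) gives a common subsequence of length 8. The LCS DP gives dp[12][13] = 8, so this is optimal.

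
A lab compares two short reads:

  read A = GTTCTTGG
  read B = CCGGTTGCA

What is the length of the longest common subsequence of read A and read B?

Let dp[i][j] be the LCS length of the first i bases of read A and the first j bases of read B. dp[i][j] = dp[i-1][j-1]+1 when the i-th and j-th bases match, else max(dp[i-1][j], dp[i][j-1]).
    ·  C  C  G  G  T  T  G  C  A
 ·  0  0  0  0  0  0  0  0  0  0
 G  0  0  0  1  1  1  1  1  1  1
 T  0  0  0  1  1  2  2  2  2  2
 T  0  0  0  1  1  2  3  3  3  3
 C  0  1  1  1  1  2  3  3  4  4
 T  0  1  1  1  1  2  3  3  4  4
 T  0  1  1  1  1  2  3  3  4  4
 G  0  1  1  2  2  2  3  4  4  4
 G  0  1  1  2  3  3  3  4  4  4
dp[8][9] = 4. One LCS (by backtracking along matches): GTTC.

4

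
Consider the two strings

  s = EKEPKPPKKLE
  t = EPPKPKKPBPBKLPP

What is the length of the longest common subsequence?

8

Match E (s #1, t #1) → K (s #2, t #4) → P (s #4, t #5) → K (s #5, t #7) → P (s #6, t #8) → P (s #7, t #10) → K (s #9, t #12) → L (s #10, t #13) — 8 characters in the same relative order in both. The LCS DP gives dp[11][15] = 8, so this is optimal.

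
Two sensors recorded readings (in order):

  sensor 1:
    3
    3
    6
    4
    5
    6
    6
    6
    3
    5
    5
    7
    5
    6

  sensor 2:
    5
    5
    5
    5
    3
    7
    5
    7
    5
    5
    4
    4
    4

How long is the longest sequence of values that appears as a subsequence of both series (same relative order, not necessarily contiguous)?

5

Pick 5 (sensor 1 #5, sensor 2 #4); then 3 (sensor 1 #9, sensor 2 #5); then 5 (sensor 1 #10, sensor 2 #7); then 5 (sensor 1 #11, sensor 2 #9); then 5 (sensor 1 #13, sensor 2 #10); all 5 values appear in both, in order. Since dp[14][13] = 5, nothing longer is possible.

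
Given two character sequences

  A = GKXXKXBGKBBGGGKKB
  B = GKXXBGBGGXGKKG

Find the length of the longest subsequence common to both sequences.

12

Match G [1,1]; then K [2,2]; then X [4,3]; then X [6,4]; then B [7,5]; then G [8,6]; then B [11,7]; then G [12,8]; then G [13,9]; then G [14,11]; then K [15,12]; then K [16,13] — 12 characters in the same relative order in both. The LCS DP gives dp[17][14] = 12, so this is optimal.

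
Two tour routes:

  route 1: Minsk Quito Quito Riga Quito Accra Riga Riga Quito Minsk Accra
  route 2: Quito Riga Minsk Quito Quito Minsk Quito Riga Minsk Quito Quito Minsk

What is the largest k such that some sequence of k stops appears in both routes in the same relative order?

Pick Minsk at route 1[1]=route 2[3]; then Quito at route 1[2]=route 2[5]; then Quito at route 1[3]=route 2[7]; then Riga at route 1[4]=route 2[8]; then Quito at route 1[5]=route 2[10]; then Quito at route 1[9]=route 2[11]; then Minsk at route 1[10]=route 2[12]; all 7 stops appear in both, in order. The LCS DP gives dp[11][12] = 7, so this is optimal.

7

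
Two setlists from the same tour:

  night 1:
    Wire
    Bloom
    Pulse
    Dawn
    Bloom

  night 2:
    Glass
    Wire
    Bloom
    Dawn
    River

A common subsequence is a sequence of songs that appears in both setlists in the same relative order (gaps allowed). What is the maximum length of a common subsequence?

3

Taking Wire (night 1 #1, night 2 #2); then Bloom (night 1 #2, night 2 #3); then Dawn (night 1 #4, night 2 #4) gives a common subsequence of length 3, and the DP table's final entry dp[5][5] is also 3, so no common subsequence is longer.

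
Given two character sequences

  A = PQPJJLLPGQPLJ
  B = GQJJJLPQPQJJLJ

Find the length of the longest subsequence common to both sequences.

One common subsequence of length 9: Q (A #2, B #2) → J (A #4, B #4) → J (A #5, B #5) → L (A #7, B #6) → P (A #8, B #7) → Q (A #10, B #8) → P (A #11, B #9) → L (A #12, B #13) → J (A #13, B #14). dp[13][14] = 9 confirms this is the maximum.

9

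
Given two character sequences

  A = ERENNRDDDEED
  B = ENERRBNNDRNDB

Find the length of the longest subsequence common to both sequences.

6

Match E (A #1, B #3), R (A #2, B #5), N (A #4, B #7), N (A #5, B #8), R (A #6, B #10), D (A #7, B #12) — 6 characters in the same relative order in both. Since dp[12][13] = 6, nothing longer is possible.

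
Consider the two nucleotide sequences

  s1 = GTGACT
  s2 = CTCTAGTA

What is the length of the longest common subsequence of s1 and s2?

3

Let dp[i][j] be the LCS length of the first i bases of s1 and the first j bases of s2. dp[i][j] = dp[i-1][j-1]+1 when the i-th and j-th bases match, else max(dp[i-1][j], dp[i][j-1]).
    ·  C  T  C  T  A  G  T  A
 ·  0  0  0  0  0  0  0  0  0
 G  0  0  0  0  0  0  1  1  1
 T  0  0  1  1  1  1  1  2  2
 G  0  0  1  1  1  1  2  2  2
 A  0  0  1  1  1  2  2  2  3
 C  0  1  1  2  2  2  2  2  3
 T  0  1  2  2  3  3  3  3  3
dp[6][8] = 3. One LCS (by backtracking along matches): GTA.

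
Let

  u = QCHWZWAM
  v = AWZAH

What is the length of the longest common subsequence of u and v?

Let dp[i][j] be the LCS length of the first i characters of u and the first j characters of v. dp[i][j] = dp[i-1][j-1]+1 when the i-th and j-th characters match, else max(dp[i-1][j], dp[i][j-1]).
    ·  A  W  Z  A  H
 ·  0  0  0  0  0  0
 Q  0  0  0  0  0  0
 C  0  0  0  0  0  0
 H  0  0  0  0  0  1
 W  0  0  1  1  1  1
 Z  0  0  1  2  2  2
 W  0  0  1  2  2  2
 A  0  1  1  2  3  3
 M  0  1  1  2  3  3
dp[8][5] = 3. One LCS (by backtracking along matches): WZA.

3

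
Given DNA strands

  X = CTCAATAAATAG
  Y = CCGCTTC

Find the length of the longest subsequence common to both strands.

Pick C (X #1, Y #2), then C (X #3, Y #4), then T (X #6, Y #5), then T (X #10, Y #6); all 4 bases appear in both, in order, and the DP table's final entry dp[12][7] is also 4, so no common subsequence is longer.

4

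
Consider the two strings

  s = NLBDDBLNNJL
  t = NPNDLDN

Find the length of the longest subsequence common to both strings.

4

One common subsequence of length 4: N at s[1]=t[3] → L at s[2]=t[5] → D at s[5]=t[6] → N at s[9]=t[7]. dp[11][7] = 4 confirms this is the maximum.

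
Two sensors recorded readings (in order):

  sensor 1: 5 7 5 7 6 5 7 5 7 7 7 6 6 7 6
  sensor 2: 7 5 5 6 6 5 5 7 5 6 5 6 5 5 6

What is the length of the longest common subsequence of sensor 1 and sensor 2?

9

Match 5 [1,2] → 5 [3,3] → 6 [5,5] → 5 [6,7] → 7 [7,8] → 5 [8,9] → 6 [12,10] → 6 [13,12] → 6 [15,15] — 9 values in the same relative order in both, and the DP table's final entry dp[15][15] is also 9, so no common subsequence is longer.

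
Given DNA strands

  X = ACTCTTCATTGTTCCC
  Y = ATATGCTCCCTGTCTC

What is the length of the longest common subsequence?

10

Pick A at X[1]=Y[3] → C at X[2]=Y[6] → T at X[3]=Y[7] → C at X[4]=Y[9] → C at X[7]=Y[10] → T at X[10]=Y[11] → G at X[11]=Y[12] → T at X[12]=Y[13] → T at X[13]=Y[15] → C at X[16]=Y[16]; all 10 bases appear in both, in order. The LCS DP gives dp[16][16] = 10, so this is optimal.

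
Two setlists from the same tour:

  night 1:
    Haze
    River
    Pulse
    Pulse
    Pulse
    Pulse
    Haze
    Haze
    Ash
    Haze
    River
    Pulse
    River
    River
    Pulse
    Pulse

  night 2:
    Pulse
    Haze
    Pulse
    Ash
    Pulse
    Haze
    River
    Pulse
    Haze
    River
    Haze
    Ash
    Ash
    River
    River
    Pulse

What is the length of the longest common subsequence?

One common subsequence of length 10: Haze [1,2], Pulse [3,3], Pulse [4,5], Pulse [6,8], Haze [7,9], Haze [8,11], Ash [9,13], River [13,14], River [14,15], Pulse [16,16]. dp[16][16] = 10 confirms this is the maximum.

10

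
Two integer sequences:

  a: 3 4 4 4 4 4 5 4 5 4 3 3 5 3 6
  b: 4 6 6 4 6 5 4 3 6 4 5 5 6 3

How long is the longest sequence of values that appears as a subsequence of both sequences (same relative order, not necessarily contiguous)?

Taking 4 at a[2]=b[1]; then 4 at a[3]=b[4]; then 4 at a[4]=b[7]; then 4 at a[6]=b[10]; then 5 at a[7]=b[11]; then 5 at a[9]=b[12]; then 3 at a[14]=b[14] gives a common subsequence of length 7. Since dp[15][14] = 7, nothing longer is possible.

7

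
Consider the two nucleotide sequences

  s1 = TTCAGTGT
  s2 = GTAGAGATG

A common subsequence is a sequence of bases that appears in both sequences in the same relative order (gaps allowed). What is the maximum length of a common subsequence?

5

Let dp[i][j] be the LCS length of the first i bases of s1 and the first j bases of s2. dp[i][j] = dp[i-1][j-1]+1 when the i-th and j-th bases match, else max(dp[i-1][j], dp[i][j-1]).
    ·  G  T  A  G  A  G  A  T  G
 ·  0  0  0  0  0  0  0  0  0  0
 T  0  0  1  1  1  1  1  1  1  1
 T  0  0  1  1  1  1  1  1  2  2
 C  0  0  1  1  1  1  1  1  2  2
 A  0  0  1  2  2  2  2  2  2  2
 G  0  1  1  2  3  3  3  3  3  3
 T  0  1  2  2  3  3  3  3  4  4
 G  0  1  2  2  3  3  4  4  4  5
 T  0  1  2  2  3  3  4  4  5  5
dp[8][9] = 5. One LCS (by backtracking along matches): TAGTG.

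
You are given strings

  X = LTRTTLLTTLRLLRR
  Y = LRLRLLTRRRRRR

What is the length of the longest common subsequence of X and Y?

Pick L at X[1]=Y[3]; then R at X[3]=Y[4]; then L at X[6]=Y[5]; then L at X[7]=Y[6]; then T at X[8]=Y[7]; then R at X[11]=Y[11]; then R at X[14]=Y[12]; then R at X[15]=Y[13]; all 8 characters appear in both, in order, and the DP table's final entry dp[15][13] is also 8, so no common subsequence is longer.

8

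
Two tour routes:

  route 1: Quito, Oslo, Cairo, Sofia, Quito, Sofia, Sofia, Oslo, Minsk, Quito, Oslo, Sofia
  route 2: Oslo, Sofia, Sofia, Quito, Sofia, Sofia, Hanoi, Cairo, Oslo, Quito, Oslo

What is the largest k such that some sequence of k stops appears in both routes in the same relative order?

8

Taking Oslo (route 1 #2, route 2 #1); then Sofia (route 1 #4, route 2 #3); then Quito (route 1 #5, route 2 #4); then Sofia (route 1 #6, route 2 #5); then Sofia (route 1 #7, route 2 #6); then Oslo (route 1 #8, route 2 #9); then Quito (route 1 #10, route 2 #10); then Oslo (route 1 #11, route 2 #11) gives a common subsequence of length 8. The LCS DP gives dp[12][11] = 8, so this is optimal.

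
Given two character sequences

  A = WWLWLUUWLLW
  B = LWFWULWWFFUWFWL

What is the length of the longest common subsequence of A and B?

7

Taking W (A #1, B #2), W (A #2, B #4), L (A #3, B #6), W (A #4, B #8), U (A #6, B #11), W (A #8, B #14), L (A #10, B #15) gives a common subsequence of length 7. dp[11][15] = 7 confirms this is the maximum.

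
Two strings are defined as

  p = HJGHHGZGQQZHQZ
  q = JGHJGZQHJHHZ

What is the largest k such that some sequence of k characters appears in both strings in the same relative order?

One common subsequence of length 8: J at p[2]=q[1], G at p[3]=q[2], H at p[4]=q[3], G at p[6]=q[5], Z at p[7]=q[6], Q at p[9]=q[7], H at p[12]=q[11], Z at p[14]=q[12]. dp[14][12] = 8 confirms this is the maximum.

8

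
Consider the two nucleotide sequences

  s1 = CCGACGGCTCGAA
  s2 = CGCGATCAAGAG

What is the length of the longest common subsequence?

Taking C [1,1], C [2,3], G [3,4], A [4,5], T [9,6], C [10,7], G [11,10], A [12,11] gives a common subsequence of length 8. Since dp[13][12] = 8, nothing longer is possible.

8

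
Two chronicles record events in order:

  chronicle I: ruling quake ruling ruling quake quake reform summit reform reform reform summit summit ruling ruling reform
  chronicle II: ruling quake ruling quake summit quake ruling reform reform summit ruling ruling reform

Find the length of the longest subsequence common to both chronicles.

11

One common subsequence of length 11: ruling (chronicle I #1, chronicle II #1) → quake (chronicle I #2, chronicle II #2) → ruling (chronicle I #4, chronicle II #3) → quake (chronicle I #5, chronicle II #4) → quake (chronicle I #6, chronicle II #6) → reform (chronicle I #10, chronicle II #8) → reform (chronicle I #11, chronicle II #9) → summit (chronicle I #13, chronicle II #10) → ruling (chronicle I #14, chronicle II #11) → ruling (chronicle I #15, chronicle II #12) → reform (chronicle I #16, chronicle II #13), and the DP table's final entry dp[16][13] is also 11, so no common subsequence is longer.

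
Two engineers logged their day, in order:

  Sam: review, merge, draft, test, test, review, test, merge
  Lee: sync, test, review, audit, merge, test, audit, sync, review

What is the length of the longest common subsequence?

One common subsequence of length 4: review (Sam #1, Lee #3); then merge (Sam #2, Lee #5); then test (Sam #4, Lee #6); then review (Sam #6, Lee #9). dp[8][9] = 4 confirms this is the maximum.

4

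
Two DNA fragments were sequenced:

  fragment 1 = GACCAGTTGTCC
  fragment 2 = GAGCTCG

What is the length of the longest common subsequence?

5

Let dp[i][j] be the LCS length of the first i bases of fragment 1 and the first j bases of fragment 2. dp[i][j] = dp[i-1][j-1]+1 when the i-th and j-th bases match, else max(dp[i-1][j], dp[i][j-1]).
    ·  G  A  G  C  T  C  G
 ·  0  0  0  0  0  0  0  0
 G  0  1  1  1  1  1  1  1
 A  0  1  2  2  2  2  2  2
 C  0  1  2  2  3  3  3  3
 C  0  1  2  2  3  3  4  4
 A  0  1  2  2  3  3  4  4
 G  0  1  2  3  3  3  4  5
 T  0  1  2  3  3  4  4  5
 T  0  1  2  3  3  4  4  5
 G  0  1  2  3  3  4  4  5
 T  0  1  2  3  3  4  4  5
 C  0  1  2  3  4  4  5  5
 C  0  1  2  3  4  4  5  5
dp[12][7] = 5. One LCS (by backtracking along matches): GACCG.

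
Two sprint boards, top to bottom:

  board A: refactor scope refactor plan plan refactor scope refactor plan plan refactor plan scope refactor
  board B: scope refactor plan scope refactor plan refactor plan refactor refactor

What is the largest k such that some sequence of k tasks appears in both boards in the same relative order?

9

One common subsequence of length 9: scope at board A[2]=board B[1], refactor at board A[3]=board B[2], plan at board A[5]=board B[3], scope at board A[7]=board B[4], refactor at board A[8]=board B[5], plan at board A[9]=board B[6], plan at board A[10]=board B[8], refactor at board A[11]=board B[9], refactor at board A[14]=board B[10]. Since dp[14][10] = 9, nothing longer is possible.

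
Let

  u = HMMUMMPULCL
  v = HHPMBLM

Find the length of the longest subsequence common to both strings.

Pick H (u #1, v #2); then M (u #2, v #4); then M (u #6, v #7); all 3 characters appear in both, in order, and the DP table's final entry dp[11][7] is also 3, so no common subsequence is longer.

3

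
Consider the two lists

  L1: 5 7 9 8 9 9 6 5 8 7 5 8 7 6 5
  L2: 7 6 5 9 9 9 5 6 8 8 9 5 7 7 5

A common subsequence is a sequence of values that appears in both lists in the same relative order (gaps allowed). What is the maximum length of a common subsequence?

9

Match 5 [1,3], then 9 [3,4], then 9 [5,5], then 9 [6,6], then 6 [7,8], then 5 [8,12], then 7 [10,13], then 7 [13,14], then 5 [15,15] — 9 values in the same relative order in both, and the DP table's final entry dp[15][15] is also 9, so no common subsequence is longer.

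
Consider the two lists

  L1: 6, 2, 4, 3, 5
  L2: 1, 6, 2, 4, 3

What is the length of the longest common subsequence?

4

Let dp[i][j] be the LCS length of the first i values of L1 and the first j values of L2. dp[i][j] = dp[i-1][j-1]+1 when the i-th and j-th values match, else max(dp[i-1][j], dp[i][j-1]).
    ·  1  6  2  4  3
 ·  0  0  0  0  0  0
 6  0  0  1  1  1  1
 2  0  0  1  2  2  2
 4  0  0  1  2  3  3
 3  0  0  1  2  3  4
 5  0  0  1  2  3  4
dp[5][5] = 4. One LCS (by backtracking along matches): 6, 2, 4, 3.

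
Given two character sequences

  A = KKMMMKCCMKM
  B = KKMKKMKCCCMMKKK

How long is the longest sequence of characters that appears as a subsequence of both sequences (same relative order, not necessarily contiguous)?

Pick K at A[1]=B[1]; then K at A[2]=B[2]; then M at A[3]=B[3]; then M at A[5]=B[6]; then K at A[6]=B[7]; then C at A[7]=B[9]; then C at A[8]=B[10]; then M at A[9]=B[12]; then K at A[10]=B[15]; all 9 characters appear in both, in order. Since dp[11][15] = 9, nothing longer is possible.

9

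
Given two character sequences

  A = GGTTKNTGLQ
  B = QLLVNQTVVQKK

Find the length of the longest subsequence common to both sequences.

Let dp[i][j] be the LCS length of the first i characters of A and the first j characters of B. dp[i][j] = dp[i-1][j-1]+1 when the i-th and j-th characters match, else max(dp[i-1][j], dp[i][j-1]).
    ·  Q  L  L  V  N  Q  T  V  V  Q  K  K
 ·  0  0  0  0  0  0  0  0  0  0  0  0  0
 G  0  0  0  0  0  0  0  0  0  0  0  0  0
 G  0  0  0  0  0  0  0  0  0  0  0  0  0
 T  0  0  0  0  0  0  0  1  1  1  1  1  1
 T  0  0  0  0  0  0  0  1  1  1  1  1  1
 K  0  0  0  0  0  0  0  1  1  1  1  2  2
 N  0  0  0  0  0  1  1  1  1  1  1  2  2
 T  0  0  0  0  0  1  1  2  2  2  2  2  2
 G  0  0  0  0  0  1  1  2  2  2  2  2  2
 L  0  0  1  1  1  1  1  2  2  2  2  2  2
 Q  0  1  1  1  1  1  2  2  2  2  3  3  3
dp[10][12] = 3. One LCS (by backtracking along matches): NTQ.

3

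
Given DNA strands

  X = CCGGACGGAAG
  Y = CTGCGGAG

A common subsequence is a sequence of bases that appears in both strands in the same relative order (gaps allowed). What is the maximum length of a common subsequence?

7

Match C (X #1, Y #1), then G (X #4, Y #3), then C (X #6, Y #4), then G (X #7, Y #5), then G (X #8, Y #6), then A (X #10, Y #7), then G (X #11, Y #8) — 7 bases in the same relative order in both, and the DP table's final entry dp[11][8] is also 7, so no common subsequence is longer.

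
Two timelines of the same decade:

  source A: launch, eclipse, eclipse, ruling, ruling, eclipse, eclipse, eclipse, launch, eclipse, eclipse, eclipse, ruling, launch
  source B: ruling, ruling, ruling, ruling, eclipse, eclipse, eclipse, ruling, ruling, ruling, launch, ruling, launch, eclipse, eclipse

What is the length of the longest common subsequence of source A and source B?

Taking ruling [4,3] → ruling [5,4] → eclipse [6,5] → eclipse [7,6] → eclipse [8,7] → launch [9,13] → eclipse [11,14] → eclipse [12,15] gives a common subsequence of length 8. Since dp[14][15] = 8, nothing longer is possible.

8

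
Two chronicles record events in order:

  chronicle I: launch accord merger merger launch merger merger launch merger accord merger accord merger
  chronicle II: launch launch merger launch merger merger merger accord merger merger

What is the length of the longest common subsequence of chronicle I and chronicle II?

9

Pick launch (chronicle I #1, chronicle II #2) → merger (chronicle I #4, chronicle II #3) → launch (chronicle I #5, chronicle II #4) → merger (chronicle I #6, chronicle II #5) → merger (chronicle I #7, chronicle II #6) → merger (chronicle I #9, chronicle II #7) → accord (chronicle I #10, chronicle II #8) → merger (chronicle I #11, chronicle II #9) → merger (chronicle I #13, chronicle II #10); all 9 events appear in both, in order. Since dp[13][10] = 9, nothing longer is possible.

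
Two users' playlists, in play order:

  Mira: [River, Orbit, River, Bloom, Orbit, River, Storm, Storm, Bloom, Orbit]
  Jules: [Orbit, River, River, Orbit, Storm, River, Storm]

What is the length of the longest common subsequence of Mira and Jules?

5

Match River (Mira #1, Jules #2), then River (Mira #3, Jules #3), then Orbit (Mira #5, Jules #4), then River (Mira #6, Jules #6), then Storm (Mira #8, Jules #7) — 5 songs in the same relative order in both. dp[10][7] = 5 confirms this is the maximum.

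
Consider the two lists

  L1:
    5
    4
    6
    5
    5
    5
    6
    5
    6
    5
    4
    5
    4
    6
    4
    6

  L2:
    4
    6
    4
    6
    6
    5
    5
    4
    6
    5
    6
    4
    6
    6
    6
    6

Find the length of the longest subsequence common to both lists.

Match 4 at L1[2]=L2[3], 6 at L1[3]=L2[5], 5 at L1[4]=L2[6], 5 at L1[5]=L2[7], 6 at L1[7]=L2[9], 5 at L1[8]=L2[10], 6 at L1[9]=L2[11], 4 at L1[11]=L2[12], 6 at L1[14]=L2[15], 6 at L1[16]=L2[16] — 10 values in the same relative order in both, and the DP table's final entry dp[16][16] is also 10, so no common subsequence is longer.

10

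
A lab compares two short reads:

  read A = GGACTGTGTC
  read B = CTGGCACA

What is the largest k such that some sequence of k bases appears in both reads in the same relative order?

5

Let dp[i][j] be the LCS length of the first i bases of read A and the first j bases of read B. dp[i][j] = dp[i-1][j-1]+1 when the i-th and j-th bases match, else max(dp[i-1][j], dp[i][j-1]).
    ·  C  T  G  G  C  A  C  A
 ·  0  0  0  0  0  0  0  0  0
 G  0  0  0  1  1  1  1  1  1
 G  0  0  0  1  2  2  2  2  2
 A  0  0  0  1  2  2  3  3  3
 C  0  1  1  1  2  3  3  4  4
 T  0  1  2  2  2  3  3  4  4
 G  0  1  2  3  3  3  3  4  4
 T  0  1  2  3  3  3  3  4  4
 G  0  1  2  3  4  4  4  4  4
 T  0  1  2  3  4  4  4  4  4
 C  0  1  2  3  4  5  5  5  5
dp[10][8] = 5. One LCS (by backtracking along matches): CTGGC.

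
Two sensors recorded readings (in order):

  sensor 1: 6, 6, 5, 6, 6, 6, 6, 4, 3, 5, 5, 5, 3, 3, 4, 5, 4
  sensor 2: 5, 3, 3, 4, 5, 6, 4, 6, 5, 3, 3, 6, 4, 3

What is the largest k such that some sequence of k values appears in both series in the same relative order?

7

Match 5 at sensor 1[3]=sensor 2[5], 6 at sensor 1[4]=sensor 2[6], 6 at sensor 1[7]=sensor 2[8], 5 at sensor 1[12]=sensor 2[9], 3 at sensor 1[13]=sensor 2[10], 3 at sensor 1[14]=sensor 2[11], 4 at sensor 1[15]=sensor 2[13] — 7 values in the same relative order in both. dp[17][14] = 7 confirms this is the maximum.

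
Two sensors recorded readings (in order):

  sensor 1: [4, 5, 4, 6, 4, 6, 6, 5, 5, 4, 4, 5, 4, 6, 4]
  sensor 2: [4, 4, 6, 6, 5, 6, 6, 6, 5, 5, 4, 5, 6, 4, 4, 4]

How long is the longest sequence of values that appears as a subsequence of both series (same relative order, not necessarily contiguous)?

11

One common subsequence of length 11: 4 at sensor 1[1]=sensor 2[2] → 5 at sensor 1[2]=sensor 2[5] → 6 at sensor 1[4]=sensor 2[6] → 6 at sensor 1[6]=sensor 2[7] → 6 at sensor 1[7]=sensor 2[8] → 5 at sensor 1[8]=sensor 2[9] → 5 at sensor 1[9]=sensor 2[10] → 4 at sensor 1[10]=sensor 2[11] → 4 at sensor 1[11]=sensor 2[14] → 4 at sensor 1[13]=sensor 2[15] → 4 at sensor 1[15]=sensor 2[16], and the DP table's final entry dp[15][16] is also 11, so no common subsequence is longer.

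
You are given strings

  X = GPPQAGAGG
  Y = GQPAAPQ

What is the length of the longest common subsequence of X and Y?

Taking G at X[1]=Y[1], then P at X[2]=Y[3], then P at X[3]=Y[6], then Q at X[4]=Y[7] gives a common subsequence of length 4. dp[9][7] = 4 confirms this is the maximum.

4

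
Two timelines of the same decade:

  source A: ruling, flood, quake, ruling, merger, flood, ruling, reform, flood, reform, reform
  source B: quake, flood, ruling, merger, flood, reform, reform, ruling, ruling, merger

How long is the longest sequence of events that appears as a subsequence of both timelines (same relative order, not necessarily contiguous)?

One common subsequence of length 6: flood at source A[2]=source B[2]; then ruling at source A[4]=source B[3]; then merger at source A[5]=source B[4]; then flood at source A[6]=source B[5]; then reform at source A[8]=source B[6]; then reform at source A[10]=source B[7]. dp[11][10] = 6 confirms this is the maximum.

6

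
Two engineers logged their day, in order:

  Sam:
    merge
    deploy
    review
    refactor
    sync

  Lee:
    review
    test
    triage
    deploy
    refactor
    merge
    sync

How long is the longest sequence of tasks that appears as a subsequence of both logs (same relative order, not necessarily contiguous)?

Match deploy [2,4], then refactor [4,5], then sync [5,7] — 3 tasks in the same relative order in both. The LCS DP gives dp[5][7] = 3, so this is optimal.

3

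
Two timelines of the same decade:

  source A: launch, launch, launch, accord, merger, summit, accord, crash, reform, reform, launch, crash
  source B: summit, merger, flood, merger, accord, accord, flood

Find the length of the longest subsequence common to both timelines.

2

One common subsequence of length 2: accord (source A #4, source B #5), accord (source A #7, source B #6), and the DP table's final entry dp[12][7] is also 2, so no common subsequence is longer.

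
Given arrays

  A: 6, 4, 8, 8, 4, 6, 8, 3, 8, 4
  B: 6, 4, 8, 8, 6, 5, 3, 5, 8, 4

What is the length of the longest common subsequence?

8

One common subsequence of length 8: 6 (A #1, B #1); then 4 (A #2, B #2); then 8 (A #3, B #3); then 8 (A #4, B #4); then 6 (A #6, B #5); then 3 (A #8, B #7); then 8 (A #9, B #9); then 4 (A #10, B #10), and the DP table's final entry dp[10][10] is also 8, so no common subsequence is longer.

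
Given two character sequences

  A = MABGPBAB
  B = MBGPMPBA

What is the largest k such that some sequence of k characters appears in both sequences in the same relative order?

6

Let dp[i][j] be the LCS length of the first i characters of A and the first j characters of B. dp[i][j] = dp[i-1][j-1]+1 when the i-th and j-th characters match, else max(dp[i-1][j], dp[i][j-1]).
    ·  M  B  G  P  M  P  B  A
 ·  0  0  0  0  0  0  0  0  0
 M  0  1  1  1  1  1  1  1  1
 A  0  1  1  1  1  1  1  1  2
 B  0  1  2  2  2  2  2  2  2
 G  0  1  2  3  3  3  3  3  3
 P  0  1  2  3  4  4  4  4  4
 B  0  1  2  3  4  4  4  5  5
 A  0  1  2  3  4  4  4  5  6
 B  0  1  2  3  4  4  4  5  6
dp[8][8] = 6. One LCS (by backtracking along matches): MBGPBA.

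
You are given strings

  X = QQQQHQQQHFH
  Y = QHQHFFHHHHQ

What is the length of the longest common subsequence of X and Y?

6

Match Q [4,1], then H [5,2], then Q [8,3], then H [9,4], then F [10,6], then H [11,10] — 6 characters in the same relative order in both, and the DP table's final entry dp[11][11] is also 6, so no common subsequence is longer.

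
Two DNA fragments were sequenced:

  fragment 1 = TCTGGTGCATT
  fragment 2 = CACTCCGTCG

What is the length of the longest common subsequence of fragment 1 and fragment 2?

5

Let dp[i][j] be the LCS length of the first i bases of fragment 1 and the first j bases of fragment 2. dp[i][j] = dp[i-1][j-1]+1 when the i-th and j-th bases match, else max(dp[i-1][j], dp[i][j-1]).
    ·  C  A  C  T  C  C  G  T  C  G
 ·  0  0  0  0  0  0  0  0  0  0  0
 T  0  0  0  0  1  1  1  1  1  1  1
 C  0  1  1  1  1  2  2  2  2  2  2
 T  0  1  1  1  2  2  2  2  3  3  3
 G  0  1  1  1  2  2  2  3  3  3  4
 G  0  1  1  1  2  2  2  3  3  3  4
 T  0  1  1  1  2  2  2  3  4  4  4
 G  0  1  1  1  2  2  2  3  4  4  5
 C  0  1  1  2  2  3  3  3  4  5  5
 A  0  1  2  2  2  3  3  3  4  5  5
 T  0  1  2  2  3  3  3  3  4  5  5
 T  0  1  2  2  3  3  3  3  4  5  5
dp[11][10] = 5. One LCS (by backtracking along matches): TCGTG.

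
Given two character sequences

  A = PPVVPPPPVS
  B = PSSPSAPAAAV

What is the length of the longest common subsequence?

One common subsequence of length 4: P at A[1]=B[1], P at A[2]=B[4], P at A[5]=B[7], V at A[9]=B[11]. The LCS DP gives dp[10][11] = 4, so this is optimal.

4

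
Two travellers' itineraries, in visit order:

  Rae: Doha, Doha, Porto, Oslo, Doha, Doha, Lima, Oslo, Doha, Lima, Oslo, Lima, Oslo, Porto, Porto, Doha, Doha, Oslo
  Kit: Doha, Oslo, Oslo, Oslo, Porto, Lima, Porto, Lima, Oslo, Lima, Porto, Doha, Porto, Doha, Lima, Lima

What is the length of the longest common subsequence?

Pick Doha at Rae[1]=Kit[1], Porto at Rae[3]=Kit[5], Lima at Rae[7]=Kit[6], Lima at Rae[10]=Kit[8], Oslo at Rae[11]=Kit[9], Lima at Rae[12]=Kit[10], Porto at Rae[14]=Kit[11], Porto at Rae[15]=Kit[13], Doha at Rae[16]=Kit[14]; all 9 stops appear in both, in order. Since dp[18][16] = 9, nothing longer is possible.

9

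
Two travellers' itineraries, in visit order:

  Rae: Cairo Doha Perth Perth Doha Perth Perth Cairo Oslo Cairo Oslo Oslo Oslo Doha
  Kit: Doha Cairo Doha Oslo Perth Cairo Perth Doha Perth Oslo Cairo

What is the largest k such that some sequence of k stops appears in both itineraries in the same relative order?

One common subsequence of length 8: Cairo [1,2] → Doha [2,3] → Perth [3,5] → Perth [4,7] → Doha [5,8] → Perth [7,9] → Oslo [9,10] → Cairo [10,11]. dp[14][11] = 8 confirms this is the maximum.

8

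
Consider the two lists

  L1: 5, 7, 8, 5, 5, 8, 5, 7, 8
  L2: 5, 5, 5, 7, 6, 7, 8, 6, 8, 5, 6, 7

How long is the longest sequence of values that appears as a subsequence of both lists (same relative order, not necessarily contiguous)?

6

Let dp[i][j] be the LCS length of the first i values of L1 and the first j values of L2. dp[i][j] = dp[i-1][j-1]+1 when the i-th and j-th values match, else max(dp[i-1][j], dp[i][j-1]).
    ·  5  5  5  7  6  7  8  6  8  5  6  7
 ·  0  0  0  0  0  0  0  0  0  0  0  0  0
 5  0  1  1  1  1  1  1  1  1  1  1  1  1
 7  0  1  1  1  2  2  2  2  2  2  2  2  2
 8  0  1  1  1  2  2  2  3  3  3  3  3  3
 5  0  1  2  2  2  2  2  3  3  3  4  4  4
 5  0  1  2  3  3  3  3  3  3  3  4  4  4
 8  0  1  2  3  3  3  3  4  4  4  4  4  4
 5  0  1  2  3  3  3  3  4  4  4  5  5  5
 7  0  1  2  3  4  4  4  4  4  4  5  5  6
 8  0  1  2  3  4  4  4  5  5  5  5  5  6
dp[9][12] = 6. One LCS (by backtracking along matches): 5, 7, 8, 8, 5, 7.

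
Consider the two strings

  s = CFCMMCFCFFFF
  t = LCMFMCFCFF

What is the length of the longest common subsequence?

8

One common subsequence of length 8: C [1,2]; then F [2,4]; then M [5,5]; then C [6,6]; then F [7,7]; then C [8,8]; then F [11,9]; then F [12,10]. dp[12][10] = 8 confirms this is the maximum.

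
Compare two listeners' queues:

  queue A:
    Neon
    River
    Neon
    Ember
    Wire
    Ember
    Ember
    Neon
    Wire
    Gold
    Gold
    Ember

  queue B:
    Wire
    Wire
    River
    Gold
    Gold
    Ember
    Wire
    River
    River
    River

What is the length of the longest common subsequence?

5

Pick Wire (queue A #5, queue B #1); then Wire (queue A #9, queue B #2); then Gold (queue A #10, queue B #4); then Gold (queue A #11, queue B #5); then Ember (queue A #12, queue B #6); all 5 songs appear in both, in order. Since dp[12][10] = 5, nothing longer is possible.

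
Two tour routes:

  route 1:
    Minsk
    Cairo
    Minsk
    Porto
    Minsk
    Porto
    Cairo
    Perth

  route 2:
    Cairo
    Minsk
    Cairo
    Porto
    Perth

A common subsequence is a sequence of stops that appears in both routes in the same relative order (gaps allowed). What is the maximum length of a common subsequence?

4

One common subsequence of length 4: Minsk (route 1 #1, route 2 #2), then Cairo (route 1 #2, route 2 #3), then Porto (route 1 #6, route 2 #4), then Perth (route 1 #8, route 2 #5). Since dp[8][5] = 4, nothing longer is possible.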